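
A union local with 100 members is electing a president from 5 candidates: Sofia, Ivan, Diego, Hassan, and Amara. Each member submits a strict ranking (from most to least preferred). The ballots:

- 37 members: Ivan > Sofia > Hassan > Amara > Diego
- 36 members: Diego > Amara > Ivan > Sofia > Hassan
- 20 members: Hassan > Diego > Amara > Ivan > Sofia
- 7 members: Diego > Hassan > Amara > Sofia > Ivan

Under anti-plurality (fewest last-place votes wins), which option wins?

Last-place votes: Sofia 20, Ivan 7, Diego 37, Hassan 36, Amara 0.
Amara is ranked last by the fewest voters, so Amara wins.

Amara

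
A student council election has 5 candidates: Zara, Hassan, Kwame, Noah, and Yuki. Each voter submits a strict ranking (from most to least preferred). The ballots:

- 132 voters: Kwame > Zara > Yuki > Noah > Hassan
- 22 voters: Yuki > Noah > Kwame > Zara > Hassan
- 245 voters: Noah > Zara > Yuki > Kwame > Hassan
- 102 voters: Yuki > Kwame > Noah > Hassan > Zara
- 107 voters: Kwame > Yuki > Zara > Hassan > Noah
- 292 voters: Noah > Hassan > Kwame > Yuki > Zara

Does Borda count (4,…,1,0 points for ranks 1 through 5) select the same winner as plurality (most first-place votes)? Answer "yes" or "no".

yes

Borda — scores: Zara 1367, Hassan 1085, Kwame 2135, Noah 2550, Yuki 1863. Winner: Noah.
Plurality — first-place votes: Zara 0, Hassan 0, Kwame 239, Noah 537, Yuki 124. Winner: Noah.
The two methods agree.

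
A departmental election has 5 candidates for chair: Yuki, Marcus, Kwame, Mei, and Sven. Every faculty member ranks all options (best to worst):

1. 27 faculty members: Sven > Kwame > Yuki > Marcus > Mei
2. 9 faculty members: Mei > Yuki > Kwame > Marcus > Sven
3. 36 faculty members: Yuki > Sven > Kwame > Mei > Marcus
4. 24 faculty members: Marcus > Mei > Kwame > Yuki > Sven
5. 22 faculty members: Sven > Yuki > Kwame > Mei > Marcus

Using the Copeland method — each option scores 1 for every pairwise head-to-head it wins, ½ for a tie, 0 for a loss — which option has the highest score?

Yuki: beats Marcus, Kwame, Mei, and Sven → score 4.
Marcus: loses to Yuki, Kwame, Mei, and Sven → score 0.
Kwame: beats Marcus and Mei; loses to Yuki and Sven → score 2.
Mei: beats Marcus; loses to Yuki, Kwame, and Sven → score 1.
Sven: beats Marcus, Kwame, and Mei; loses to Yuki → score 3.
Yuki has the best pairwise record.

Yuki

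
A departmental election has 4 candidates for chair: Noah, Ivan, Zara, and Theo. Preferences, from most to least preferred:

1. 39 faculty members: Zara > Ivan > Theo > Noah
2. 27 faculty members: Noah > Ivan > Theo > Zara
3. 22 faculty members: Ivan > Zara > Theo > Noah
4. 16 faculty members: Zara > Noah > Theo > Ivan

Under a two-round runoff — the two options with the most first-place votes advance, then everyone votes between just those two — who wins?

Zara

Round 1 first-place votes: Noah 27, Ivan 22, Zara 55, Theo 0.
Zara and Noah advance.
Runoff: Zara is preferred to Noah by 77 voters; Noah by 27.
Zara wins the runoff.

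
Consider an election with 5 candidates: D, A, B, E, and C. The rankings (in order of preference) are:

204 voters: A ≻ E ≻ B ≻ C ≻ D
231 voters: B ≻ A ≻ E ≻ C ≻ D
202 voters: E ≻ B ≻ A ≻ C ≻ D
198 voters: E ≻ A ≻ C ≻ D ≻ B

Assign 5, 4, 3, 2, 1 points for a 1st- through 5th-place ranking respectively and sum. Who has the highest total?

E

D: 204·1 + 231·1 + 202·1 + 198·2 = 1033
A: 204·5 + 231·4 + 202·3 + 198·4 = 3342
B: 204·3 + 231·5 + 202·4 + 198·1 = 2773
E: 204·4 + 231·3 + 202·5 + 198·5 = 3509
C: 204·2 + 231·2 + 202·2 + 198·3 = 1868
E has the highest Borda score (3509).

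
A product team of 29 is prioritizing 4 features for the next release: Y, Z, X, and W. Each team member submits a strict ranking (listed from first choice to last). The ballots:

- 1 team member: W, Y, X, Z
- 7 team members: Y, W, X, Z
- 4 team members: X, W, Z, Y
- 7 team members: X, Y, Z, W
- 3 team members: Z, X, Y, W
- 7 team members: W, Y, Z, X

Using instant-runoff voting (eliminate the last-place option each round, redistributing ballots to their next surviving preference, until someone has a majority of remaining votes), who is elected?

Round 1: Y 7, Z 3, X 11, W 8. Eliminate Z.
Round 2: Y 7, X 14, W 8. Eliminate Y.
Round 3: X 14, W 15. W has a majority.

W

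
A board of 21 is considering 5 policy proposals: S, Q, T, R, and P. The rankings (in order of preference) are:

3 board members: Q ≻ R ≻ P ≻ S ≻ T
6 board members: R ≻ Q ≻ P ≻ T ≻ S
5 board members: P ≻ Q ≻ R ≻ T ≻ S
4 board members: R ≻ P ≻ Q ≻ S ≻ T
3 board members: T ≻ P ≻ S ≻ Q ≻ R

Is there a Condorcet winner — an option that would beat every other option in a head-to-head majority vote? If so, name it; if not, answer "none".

none

Checking pairwise contests:
Q beats S 18–3.
P beats Q 12–9.
Q beats T 18–3.
Q beats R 11–10.
R beats P 13–8.
Every option loses at least one head-to-head, so there is no Condorcet winner.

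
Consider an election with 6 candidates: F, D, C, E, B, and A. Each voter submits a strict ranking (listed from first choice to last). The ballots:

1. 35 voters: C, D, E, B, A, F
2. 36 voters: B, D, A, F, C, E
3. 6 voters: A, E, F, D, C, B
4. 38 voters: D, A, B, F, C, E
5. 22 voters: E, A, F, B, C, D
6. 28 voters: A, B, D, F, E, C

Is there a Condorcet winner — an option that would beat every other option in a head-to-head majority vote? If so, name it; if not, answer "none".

Checking pairwise contests:
D beats F 137–28.
B beats D 86–79.
F beats C 130–35.
F beats E 102–63.
A beats B 94–71.
D beats A 109–56.
Every option loses at least one head-to-head, so there is no Condorcet winner.

none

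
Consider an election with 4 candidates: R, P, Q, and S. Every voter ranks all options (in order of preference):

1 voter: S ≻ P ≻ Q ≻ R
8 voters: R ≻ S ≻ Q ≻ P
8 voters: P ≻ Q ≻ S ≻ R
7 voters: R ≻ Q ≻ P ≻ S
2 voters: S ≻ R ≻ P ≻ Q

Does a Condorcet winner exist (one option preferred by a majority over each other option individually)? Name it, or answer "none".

R vs P: 17–9 for R.
R vs Q: 17–9 for R.
R vs S: 15–11 for R.
R beats every other option head-to-head.

R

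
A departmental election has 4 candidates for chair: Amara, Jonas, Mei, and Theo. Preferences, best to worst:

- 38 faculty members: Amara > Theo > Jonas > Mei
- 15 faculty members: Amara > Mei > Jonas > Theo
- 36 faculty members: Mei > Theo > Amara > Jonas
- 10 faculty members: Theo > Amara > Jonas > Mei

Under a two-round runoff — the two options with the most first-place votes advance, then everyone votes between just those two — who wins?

Amara

Round 1 first-place votes: Amara 53, Jonas 0, Mei 36, Theo 10.
Amara and Mei advance.
Runoff: Amara is preferred to Mei by 63 voters; Mei by 36.
Amara wins the runoff.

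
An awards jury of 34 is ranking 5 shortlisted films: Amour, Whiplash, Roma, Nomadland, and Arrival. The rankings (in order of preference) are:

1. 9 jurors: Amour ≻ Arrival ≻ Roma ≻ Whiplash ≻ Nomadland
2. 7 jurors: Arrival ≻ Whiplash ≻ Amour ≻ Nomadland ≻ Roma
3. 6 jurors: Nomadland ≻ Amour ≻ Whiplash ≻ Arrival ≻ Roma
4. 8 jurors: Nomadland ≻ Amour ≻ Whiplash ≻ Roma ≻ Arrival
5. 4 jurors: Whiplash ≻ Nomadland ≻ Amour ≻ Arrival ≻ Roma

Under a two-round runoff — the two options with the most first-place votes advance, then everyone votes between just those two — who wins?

Nomadland

Round 1 first-place votes: Amour 9, Whiplash 4, Roma 0, Nomadland 14, Arrival 7.
Nomadland and Amour advance.
Runoff: Nomadland is preferred to Amour by 18 voters; Amour by 16.
Nomadland wins the runoff.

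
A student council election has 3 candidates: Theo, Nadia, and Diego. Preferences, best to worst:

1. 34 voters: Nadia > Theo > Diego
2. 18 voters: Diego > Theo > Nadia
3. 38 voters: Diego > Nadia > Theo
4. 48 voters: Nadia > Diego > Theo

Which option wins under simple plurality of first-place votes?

First-place votes: Theo 0, Nadia 82, Diego 56.
Nadia has the most first-place votes.

Nadia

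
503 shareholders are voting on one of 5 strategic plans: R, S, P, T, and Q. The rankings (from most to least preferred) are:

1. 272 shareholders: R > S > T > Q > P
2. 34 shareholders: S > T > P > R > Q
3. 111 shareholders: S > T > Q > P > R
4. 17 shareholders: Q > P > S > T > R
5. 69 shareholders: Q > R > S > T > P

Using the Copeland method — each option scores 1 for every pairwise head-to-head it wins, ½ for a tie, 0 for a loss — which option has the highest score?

R

R: beats S, P, T, and Q → score 4.
S: beats P, T, and Q; loses to R → score 3.
P: loses to R, S, T, and Q → score 0.
T: beats P and Q; loses to R and S → score 2.
Q: beats P; loses to R, S, and T → score 1.
R has the best pairwise record.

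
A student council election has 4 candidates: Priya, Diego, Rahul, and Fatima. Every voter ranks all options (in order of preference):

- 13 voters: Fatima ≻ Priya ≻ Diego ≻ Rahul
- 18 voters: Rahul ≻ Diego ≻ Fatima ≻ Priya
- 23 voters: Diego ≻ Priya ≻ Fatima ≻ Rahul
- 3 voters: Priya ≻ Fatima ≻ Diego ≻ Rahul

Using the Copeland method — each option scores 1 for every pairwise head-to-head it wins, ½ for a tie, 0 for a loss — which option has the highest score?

Diego

Priya: beats Rahul; loses to Diego and Fatima → score 1.
Diego: beats Priya, Rahul, and Fatima → score 3.
Rahul: loses to Priya, Diego, and Fatima → score 0.
Fatima: beats Priya and Rahul; loses to Diego → score 2.
Diego has the best pairwise record.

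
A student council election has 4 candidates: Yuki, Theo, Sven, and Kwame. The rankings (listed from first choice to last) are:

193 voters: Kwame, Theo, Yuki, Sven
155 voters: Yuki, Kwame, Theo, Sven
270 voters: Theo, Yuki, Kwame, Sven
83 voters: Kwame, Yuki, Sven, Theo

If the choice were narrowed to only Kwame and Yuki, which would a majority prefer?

Voters preferring Kwame to Yuki: 276; preferring Yuki to Kwame: 425.
Yuki wins the head-to-head.

Yuki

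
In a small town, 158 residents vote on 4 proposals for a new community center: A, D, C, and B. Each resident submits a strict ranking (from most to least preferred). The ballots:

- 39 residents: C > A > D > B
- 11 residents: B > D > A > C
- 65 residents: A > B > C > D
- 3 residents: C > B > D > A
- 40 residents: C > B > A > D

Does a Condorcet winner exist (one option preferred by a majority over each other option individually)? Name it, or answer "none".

C vs A: 82–76 for C.
C vs D: 147–11 for C.
C vs B: 82–76 for C.
C beats every other option head-to-head.

C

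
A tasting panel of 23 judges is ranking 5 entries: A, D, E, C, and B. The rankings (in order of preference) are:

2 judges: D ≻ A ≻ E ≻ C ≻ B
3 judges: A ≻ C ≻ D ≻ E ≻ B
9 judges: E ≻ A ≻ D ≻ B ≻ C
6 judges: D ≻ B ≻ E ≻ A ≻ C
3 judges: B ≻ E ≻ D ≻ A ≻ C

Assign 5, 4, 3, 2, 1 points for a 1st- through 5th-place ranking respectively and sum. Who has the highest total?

A: 2·4 + 3·5 + 9·4 + 6·2 + 3·2 = 77
D: 2·5 + 3·3 + 9·3 + 6·5 + 3·3 = 85
E: 2·3 + 3·2 + 9·5 + 6·3 + 3·4 = 87
C: 2·2 + 3·4 + 9·1 + 6·1 + 3·1 = 34
B: 2·1 + 3·1 + 9·2 + 6·4 + 3·5 = 62
E has the highest Borda score (87).

E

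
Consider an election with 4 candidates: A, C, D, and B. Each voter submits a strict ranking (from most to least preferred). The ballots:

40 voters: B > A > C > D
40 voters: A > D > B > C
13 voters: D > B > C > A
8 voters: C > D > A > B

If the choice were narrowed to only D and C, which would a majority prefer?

D

Voters preferring D to C: 53; preferring C to D: 48.
D wins the head-to-head.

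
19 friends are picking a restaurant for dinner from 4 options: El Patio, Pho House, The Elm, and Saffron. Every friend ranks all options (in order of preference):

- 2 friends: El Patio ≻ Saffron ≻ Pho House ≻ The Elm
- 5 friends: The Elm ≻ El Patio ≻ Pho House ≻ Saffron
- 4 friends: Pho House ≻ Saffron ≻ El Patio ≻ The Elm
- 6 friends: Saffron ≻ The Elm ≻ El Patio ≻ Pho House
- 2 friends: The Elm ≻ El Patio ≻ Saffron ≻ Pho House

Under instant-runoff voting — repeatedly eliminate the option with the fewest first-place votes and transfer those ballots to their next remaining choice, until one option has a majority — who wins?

Saffron

Round 1: El Patio 2, Pho House 4, The Elm 7, Saffron 6. Eliminate El Patio.
Round 2: Pho House 4, The Elm 7, Saffron 8. Eliminate Pho House.
Round 3: The Elm 7, Saffron 12. Saffron has a majority.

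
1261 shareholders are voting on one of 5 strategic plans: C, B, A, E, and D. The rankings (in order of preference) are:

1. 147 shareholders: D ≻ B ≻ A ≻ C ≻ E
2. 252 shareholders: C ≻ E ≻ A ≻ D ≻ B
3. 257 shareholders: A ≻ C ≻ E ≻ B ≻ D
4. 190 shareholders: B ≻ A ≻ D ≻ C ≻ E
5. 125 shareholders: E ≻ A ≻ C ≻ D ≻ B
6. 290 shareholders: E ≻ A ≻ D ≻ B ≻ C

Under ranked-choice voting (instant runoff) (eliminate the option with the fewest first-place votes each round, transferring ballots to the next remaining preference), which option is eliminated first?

Round 1: C 252, B 190, A 257, E 415, D 147. Eliminate D.

D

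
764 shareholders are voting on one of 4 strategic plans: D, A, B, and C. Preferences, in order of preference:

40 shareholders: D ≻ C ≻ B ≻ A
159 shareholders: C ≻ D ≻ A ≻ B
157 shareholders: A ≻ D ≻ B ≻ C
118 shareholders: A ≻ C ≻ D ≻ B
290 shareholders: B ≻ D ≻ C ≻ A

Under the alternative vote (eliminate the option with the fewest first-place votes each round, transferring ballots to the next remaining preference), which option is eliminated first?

D

Round 1: D 40, A 275, B 290, C 159. Eliminate D.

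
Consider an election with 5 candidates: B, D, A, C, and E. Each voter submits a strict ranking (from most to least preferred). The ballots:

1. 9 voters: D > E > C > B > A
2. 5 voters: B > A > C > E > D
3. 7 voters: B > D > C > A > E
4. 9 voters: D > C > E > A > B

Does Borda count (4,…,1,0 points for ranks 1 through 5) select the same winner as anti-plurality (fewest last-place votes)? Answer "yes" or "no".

Borda — scores: B 57, D 93, A 31, C 69, E 50. Winner: D.
Anti-plurality — last-place votes: B 9, D 5, A 9, C 0, E 7. Winner: C.
The two methods disagree.

no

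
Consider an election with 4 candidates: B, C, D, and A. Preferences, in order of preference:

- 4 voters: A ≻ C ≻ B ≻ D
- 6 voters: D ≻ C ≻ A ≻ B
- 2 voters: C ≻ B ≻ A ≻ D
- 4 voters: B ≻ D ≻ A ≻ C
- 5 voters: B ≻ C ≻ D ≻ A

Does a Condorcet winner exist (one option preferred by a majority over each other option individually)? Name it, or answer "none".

C

C vs B: 12–9 for C.
C vs D: 11–10 for C.
C vs A: 13–8 for C.
C beats every other option head-to-head.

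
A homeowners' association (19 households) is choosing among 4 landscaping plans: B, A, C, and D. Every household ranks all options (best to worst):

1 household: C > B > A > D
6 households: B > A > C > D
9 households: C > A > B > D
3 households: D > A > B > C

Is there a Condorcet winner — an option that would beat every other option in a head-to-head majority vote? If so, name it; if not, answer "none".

C vs B: 10–9 for C.
C vs A: 10–9 for C.
C vs D: 16–3 for C.
C beats every other option head-to-head.

C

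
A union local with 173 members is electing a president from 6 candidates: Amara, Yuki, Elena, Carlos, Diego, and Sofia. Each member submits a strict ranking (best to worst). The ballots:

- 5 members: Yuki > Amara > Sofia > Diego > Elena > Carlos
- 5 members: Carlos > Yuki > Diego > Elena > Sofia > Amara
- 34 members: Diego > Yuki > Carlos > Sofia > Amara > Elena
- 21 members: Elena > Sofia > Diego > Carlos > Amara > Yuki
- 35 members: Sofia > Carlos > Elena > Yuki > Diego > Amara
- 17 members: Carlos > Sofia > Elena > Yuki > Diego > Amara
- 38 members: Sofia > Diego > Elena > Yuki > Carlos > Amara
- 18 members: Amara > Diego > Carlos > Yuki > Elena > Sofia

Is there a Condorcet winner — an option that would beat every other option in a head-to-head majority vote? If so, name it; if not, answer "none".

Sofia

Sofia vs Amara: 150–23 for Sofia.
Sofia vs Yuki: 111–62 for Sofia.
Sofia vs Elena: 129–44 for Sofia.
Sofia vs Carlos: 99–74 for Sofia.
Sofia vs Diego: 116–57 for Sofia.
Sofia beats every other option head-to-head.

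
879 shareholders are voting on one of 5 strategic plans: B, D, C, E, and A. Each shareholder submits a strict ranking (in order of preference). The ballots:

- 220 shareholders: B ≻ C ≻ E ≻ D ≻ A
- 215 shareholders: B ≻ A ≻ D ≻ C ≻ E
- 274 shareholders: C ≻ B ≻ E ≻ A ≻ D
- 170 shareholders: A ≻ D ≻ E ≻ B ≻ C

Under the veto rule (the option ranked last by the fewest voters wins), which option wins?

B

Last-place votes: B 0, D 274, C 170, E 215, A 220.
B is ranked last by the fewest voters, so B wins.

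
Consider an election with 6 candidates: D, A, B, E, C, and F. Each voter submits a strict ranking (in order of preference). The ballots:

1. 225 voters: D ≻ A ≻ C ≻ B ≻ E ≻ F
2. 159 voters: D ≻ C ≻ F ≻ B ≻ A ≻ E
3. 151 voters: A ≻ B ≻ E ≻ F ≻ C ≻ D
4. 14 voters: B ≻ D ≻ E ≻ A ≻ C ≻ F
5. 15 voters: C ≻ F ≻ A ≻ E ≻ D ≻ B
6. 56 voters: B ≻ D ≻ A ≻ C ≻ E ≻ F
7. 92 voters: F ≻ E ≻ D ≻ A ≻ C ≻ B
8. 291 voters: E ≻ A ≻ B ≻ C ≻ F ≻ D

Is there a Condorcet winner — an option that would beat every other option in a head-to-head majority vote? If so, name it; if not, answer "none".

Checking pairwise contests:
B beats D 512–491.
D beats A 546–457.
A beats B 774–229.
A beats E 606–397.
D beats C 546–457.
A beats F 737–266.
Every option loses at least one head-to-head, so there is no Condorcet winner.

none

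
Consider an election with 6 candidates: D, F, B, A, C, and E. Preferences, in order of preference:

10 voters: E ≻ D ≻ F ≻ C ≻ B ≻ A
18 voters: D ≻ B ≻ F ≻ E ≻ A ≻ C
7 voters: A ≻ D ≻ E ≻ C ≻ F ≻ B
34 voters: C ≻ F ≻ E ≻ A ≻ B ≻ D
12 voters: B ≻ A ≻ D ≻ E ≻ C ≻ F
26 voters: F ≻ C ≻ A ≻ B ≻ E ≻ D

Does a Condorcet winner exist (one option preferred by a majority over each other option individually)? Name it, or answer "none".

F vs D: 60–47 for F.
F vs B: 77–30 for F.
F vs A: 88–19 for F.
F vs C: 54–53 for F.
F vs E: 78–29 for F.
F beats every other option head-to-head.

F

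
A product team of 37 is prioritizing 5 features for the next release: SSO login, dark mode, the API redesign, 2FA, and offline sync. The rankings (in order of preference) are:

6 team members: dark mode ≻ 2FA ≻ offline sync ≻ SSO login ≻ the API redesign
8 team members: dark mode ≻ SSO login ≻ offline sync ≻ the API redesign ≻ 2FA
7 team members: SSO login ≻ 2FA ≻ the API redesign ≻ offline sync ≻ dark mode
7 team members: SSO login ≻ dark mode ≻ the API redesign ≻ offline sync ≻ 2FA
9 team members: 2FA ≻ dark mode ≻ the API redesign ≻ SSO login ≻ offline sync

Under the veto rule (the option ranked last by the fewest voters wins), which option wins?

Last-place votes: SSO login 0, dark mode 7, the API redesign 6, 2FA 15, offline sync 9.
SSO login is ranked last by the fewest voters, so SSO login wins.

SSO login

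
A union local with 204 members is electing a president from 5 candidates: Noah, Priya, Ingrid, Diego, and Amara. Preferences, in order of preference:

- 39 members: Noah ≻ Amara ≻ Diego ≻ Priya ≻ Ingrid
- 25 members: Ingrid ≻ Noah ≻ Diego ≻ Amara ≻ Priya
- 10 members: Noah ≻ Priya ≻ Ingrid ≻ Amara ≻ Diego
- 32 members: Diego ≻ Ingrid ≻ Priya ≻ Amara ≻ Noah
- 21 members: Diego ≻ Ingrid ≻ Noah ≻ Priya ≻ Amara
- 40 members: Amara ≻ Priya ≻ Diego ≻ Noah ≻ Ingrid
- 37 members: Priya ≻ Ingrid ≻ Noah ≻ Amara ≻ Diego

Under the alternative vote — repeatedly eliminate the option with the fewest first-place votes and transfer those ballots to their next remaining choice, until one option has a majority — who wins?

Round 1: Noah 49, Priya 37, Ingrid 25, Diego 53, Amara 40. Eliminate Ingrid.
Round 2: Noah 74, Priya 37, Diego 53, Amara 40. Eliminate Priya.
Round 3: Noah 111, Diego 53, Amara 40. Noah has a majority.

Noah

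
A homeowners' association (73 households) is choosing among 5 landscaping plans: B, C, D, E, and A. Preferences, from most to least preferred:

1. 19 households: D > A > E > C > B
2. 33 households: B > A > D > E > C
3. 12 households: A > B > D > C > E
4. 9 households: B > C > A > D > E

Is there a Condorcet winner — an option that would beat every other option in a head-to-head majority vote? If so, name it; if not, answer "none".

B

B vs C: 54–19 for B.
B vs D: 54–19 for B.
B vs E: 54–19 for B.
B vs A: 42–31 for B.
B beats every other option head-to-head.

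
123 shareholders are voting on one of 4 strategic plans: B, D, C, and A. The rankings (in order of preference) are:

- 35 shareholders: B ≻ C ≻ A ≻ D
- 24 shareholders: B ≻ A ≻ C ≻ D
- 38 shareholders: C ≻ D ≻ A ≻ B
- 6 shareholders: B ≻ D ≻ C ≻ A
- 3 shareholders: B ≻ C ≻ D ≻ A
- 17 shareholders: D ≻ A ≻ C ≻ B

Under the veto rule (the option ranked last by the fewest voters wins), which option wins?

Last-place votes: B 55, D 59, C 0, A 9.
C is ranked last by the fewest voters, so C wins.

C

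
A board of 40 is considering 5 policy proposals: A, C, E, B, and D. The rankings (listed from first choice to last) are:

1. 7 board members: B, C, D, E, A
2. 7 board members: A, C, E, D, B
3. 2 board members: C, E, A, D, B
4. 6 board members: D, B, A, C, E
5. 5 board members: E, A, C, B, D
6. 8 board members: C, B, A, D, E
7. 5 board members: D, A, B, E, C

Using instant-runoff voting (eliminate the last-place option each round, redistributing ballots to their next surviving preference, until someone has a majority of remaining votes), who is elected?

Round 1: A 7, C 10, E 5, B 7, D 11. Eliminate E.
Round 2: A 12, C 10, B 7, D 11. Eliminate B.
Round 3: A 12, C 17, D 11. Eliminate D.
Round 4: A 23, C 17. A has a majority.

A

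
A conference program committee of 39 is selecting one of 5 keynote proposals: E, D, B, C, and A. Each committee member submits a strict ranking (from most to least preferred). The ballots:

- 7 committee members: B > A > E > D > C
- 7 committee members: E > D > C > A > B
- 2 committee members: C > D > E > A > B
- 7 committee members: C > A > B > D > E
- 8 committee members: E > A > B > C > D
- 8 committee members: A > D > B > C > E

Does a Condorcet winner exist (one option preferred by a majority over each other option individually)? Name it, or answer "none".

A vs E: 22–17 for A.
A vs D: 30–9 for A.
A vs B: 32–7 for A.
A vs C: 23–16 for A.
A beats every other option head-to-head.

A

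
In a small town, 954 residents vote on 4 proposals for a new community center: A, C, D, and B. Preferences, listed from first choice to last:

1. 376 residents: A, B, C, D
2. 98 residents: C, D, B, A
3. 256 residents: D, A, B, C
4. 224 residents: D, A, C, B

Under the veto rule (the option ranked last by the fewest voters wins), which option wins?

A

Last-place votes: A 98, C 256, D 376, B 224.
A is ranked last by the fewest voters, so A wins.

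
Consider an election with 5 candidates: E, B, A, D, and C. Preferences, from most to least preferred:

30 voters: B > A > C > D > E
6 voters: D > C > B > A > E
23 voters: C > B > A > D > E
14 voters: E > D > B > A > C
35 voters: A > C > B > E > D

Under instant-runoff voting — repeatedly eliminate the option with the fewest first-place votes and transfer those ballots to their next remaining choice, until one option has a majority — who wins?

Round 1: E 14, B 30, A 35, D 6, C 23. Eliminate D.
Round 2: E 14, B 30, A 35, C 29. Eliminate E.
Round 3: B 44, A 35, C 29. Eliminate C.
Round 4: B 73, A 35. B has a majority.

B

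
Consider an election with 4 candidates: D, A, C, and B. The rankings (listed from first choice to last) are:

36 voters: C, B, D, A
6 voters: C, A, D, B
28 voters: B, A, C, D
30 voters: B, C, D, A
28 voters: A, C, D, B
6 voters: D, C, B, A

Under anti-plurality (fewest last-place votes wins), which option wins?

Last-place votes: D 28, A 72, C 0, B 34.
C is ranked last by the fewest voters, so C wins.

C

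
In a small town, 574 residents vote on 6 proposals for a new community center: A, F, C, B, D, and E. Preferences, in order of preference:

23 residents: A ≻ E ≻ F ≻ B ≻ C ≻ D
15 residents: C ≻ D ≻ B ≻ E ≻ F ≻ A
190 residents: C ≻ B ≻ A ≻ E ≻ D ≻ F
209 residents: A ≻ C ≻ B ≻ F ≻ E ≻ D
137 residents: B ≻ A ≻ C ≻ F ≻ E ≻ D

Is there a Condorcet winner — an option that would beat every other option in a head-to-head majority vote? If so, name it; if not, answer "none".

Checking pairwise contests:
B beats A 342–232.
A beats F 559–15.
A beats C 369–205.
C beats B 414–160.
A beats D 559–15.
A beats E 559–15.
Every option loses at least one head-to-head, so there is no Condorcet winner.

none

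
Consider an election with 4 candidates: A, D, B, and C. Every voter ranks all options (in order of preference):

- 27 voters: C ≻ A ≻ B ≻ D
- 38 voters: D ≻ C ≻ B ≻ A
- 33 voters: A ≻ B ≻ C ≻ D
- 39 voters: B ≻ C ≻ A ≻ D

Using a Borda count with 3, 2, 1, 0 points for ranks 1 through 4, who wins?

A: 27·2 + 38·0 + 33·3 + 39·1 = 192
D: 27·0 + 38·3 + 33·0 + 39·0 = 114
B: 27·1 + 38·1 + 33·2 + 39·3 = 248
C: 27·3 + 38·2 + 33·1 + 39·2 = 268
C has the highest Borda score (268).

C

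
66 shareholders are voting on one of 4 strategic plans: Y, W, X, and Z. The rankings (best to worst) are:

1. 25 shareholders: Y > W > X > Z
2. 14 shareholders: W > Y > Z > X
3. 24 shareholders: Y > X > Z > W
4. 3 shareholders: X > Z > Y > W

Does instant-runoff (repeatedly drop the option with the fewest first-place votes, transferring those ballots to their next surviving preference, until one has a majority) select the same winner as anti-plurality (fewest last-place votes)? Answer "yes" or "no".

Instant-runoff — R1 Y 49, W 14, X 3, Z 0 (Y winner). Winner: Y.
Anti-plurality — last-place votes: Y 0, W 27, X 14, Z 25. Winner: Y.
The two methods agree.

yes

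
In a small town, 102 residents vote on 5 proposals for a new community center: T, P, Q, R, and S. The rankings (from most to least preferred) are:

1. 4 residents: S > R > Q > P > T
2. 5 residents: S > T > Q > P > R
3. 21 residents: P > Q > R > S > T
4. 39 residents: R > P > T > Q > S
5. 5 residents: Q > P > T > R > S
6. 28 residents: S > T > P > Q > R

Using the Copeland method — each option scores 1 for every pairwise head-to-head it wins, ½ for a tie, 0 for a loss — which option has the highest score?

T: beats Q; loses to P, R, and S → score 1.
P: beats T, Q, R, and S → score 4.
Q: beats R and S; loses to T and P → score 2.
R: beats T and S; loses to P and Q → score 2.
S: beats T; loses to P, Q, and R → score 1.
P has the best pairwise record.

P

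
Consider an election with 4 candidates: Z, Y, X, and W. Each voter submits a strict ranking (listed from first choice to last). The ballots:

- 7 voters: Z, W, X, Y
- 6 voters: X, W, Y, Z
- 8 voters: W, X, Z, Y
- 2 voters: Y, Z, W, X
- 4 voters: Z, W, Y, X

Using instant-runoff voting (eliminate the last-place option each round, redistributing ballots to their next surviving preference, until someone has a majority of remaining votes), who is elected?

Round 1: Z 11, Y 2, X 6, W 8. Eliminate Y.
Round 2: Z 13, X 6, W 8. Eliminate X.
Round 3: Z 13, W 14. W has a majority.

W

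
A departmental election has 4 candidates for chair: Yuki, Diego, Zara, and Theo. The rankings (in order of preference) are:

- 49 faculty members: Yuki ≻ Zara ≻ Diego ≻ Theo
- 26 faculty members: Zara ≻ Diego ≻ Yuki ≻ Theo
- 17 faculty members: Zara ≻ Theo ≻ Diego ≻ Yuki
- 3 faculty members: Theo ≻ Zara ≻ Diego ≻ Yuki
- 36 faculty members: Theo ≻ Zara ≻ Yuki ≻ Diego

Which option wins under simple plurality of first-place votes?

Yuki

First-place votes: Yuki 49, Diego 0, Zara 43, Theo 39.
Yuki has the most first-place votes.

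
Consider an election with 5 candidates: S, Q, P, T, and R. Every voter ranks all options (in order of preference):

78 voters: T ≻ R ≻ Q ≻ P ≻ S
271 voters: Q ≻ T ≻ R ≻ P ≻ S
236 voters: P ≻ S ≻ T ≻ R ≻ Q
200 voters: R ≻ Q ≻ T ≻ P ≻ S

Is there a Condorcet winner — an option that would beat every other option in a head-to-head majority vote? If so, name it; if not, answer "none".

Checking pairwise contests:
Q beats S 549–236.
R beats Q 514–271.
Q beats P 549–236.
Q beats T 471–314.
T beats R 585–200.
Every option loses at least one head-to-head, so there is no Condorcet winner.

none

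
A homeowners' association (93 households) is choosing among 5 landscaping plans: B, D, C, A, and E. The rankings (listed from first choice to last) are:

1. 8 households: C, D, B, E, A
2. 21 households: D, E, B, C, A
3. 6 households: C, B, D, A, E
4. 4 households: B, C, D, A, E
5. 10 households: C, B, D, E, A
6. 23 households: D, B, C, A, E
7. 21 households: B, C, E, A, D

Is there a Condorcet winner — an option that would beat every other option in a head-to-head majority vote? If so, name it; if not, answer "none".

none

Checking pairwise contests:
D beats B 52–41.
C beats D 49–44.
B beats C 69–24.
B beats A 93–0.
B beats E 72–21.
Every option loses at least one head-to-head, so there is no Condorcet winner.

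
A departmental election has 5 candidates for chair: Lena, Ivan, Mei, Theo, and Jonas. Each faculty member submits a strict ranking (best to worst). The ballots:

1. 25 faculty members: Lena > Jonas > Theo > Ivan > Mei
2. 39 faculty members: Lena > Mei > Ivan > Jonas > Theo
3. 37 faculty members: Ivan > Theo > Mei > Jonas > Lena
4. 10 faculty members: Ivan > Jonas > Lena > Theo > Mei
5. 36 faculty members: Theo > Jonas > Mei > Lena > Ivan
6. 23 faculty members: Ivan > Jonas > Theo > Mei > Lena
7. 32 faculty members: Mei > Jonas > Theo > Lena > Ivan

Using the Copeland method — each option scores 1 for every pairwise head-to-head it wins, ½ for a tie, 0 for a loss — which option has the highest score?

Mei

Lena: beats Ivan; loses to Mei, Theo, and Jonas → score 1.
Ivan: beats Theo and Jonas; loses to Lena and Mei → score 2.
Mei: beats Lena, Ivan, and Jonas; loses to Theo → score 3.
Theo: beats Lena and Mei; loses to Ivan and Jonas → score 2.
Jonas: beats Lena and Theo; loses to Ivan and Mei → score 2.
Mei has the best pairwise record.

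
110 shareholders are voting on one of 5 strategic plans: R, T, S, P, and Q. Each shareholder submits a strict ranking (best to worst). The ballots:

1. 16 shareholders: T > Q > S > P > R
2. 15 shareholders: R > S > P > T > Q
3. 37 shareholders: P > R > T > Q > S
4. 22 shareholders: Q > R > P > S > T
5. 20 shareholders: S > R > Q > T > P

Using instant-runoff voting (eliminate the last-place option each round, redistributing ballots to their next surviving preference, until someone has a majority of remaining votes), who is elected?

Q

Round 1: R 15, T 16, S 20, P 37, Q 22. Eliminate R.
Round 2: T 16, S 35, P 37, Q 22. Eliminate T.
Round 3: S 35, P 37, Q 38. Eliminate S.
Round 4: P 52, Q 58. Q has a majority.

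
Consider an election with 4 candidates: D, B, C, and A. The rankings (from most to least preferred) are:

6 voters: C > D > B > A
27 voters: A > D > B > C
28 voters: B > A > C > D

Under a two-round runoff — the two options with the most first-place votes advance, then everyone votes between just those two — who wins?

B

Round 1 first-place votes: D 0, B 28, C 6, A 27.
B and A advance.
Runoff: B is preferred to A by 34 voters; A by 27.
B wins the runoff.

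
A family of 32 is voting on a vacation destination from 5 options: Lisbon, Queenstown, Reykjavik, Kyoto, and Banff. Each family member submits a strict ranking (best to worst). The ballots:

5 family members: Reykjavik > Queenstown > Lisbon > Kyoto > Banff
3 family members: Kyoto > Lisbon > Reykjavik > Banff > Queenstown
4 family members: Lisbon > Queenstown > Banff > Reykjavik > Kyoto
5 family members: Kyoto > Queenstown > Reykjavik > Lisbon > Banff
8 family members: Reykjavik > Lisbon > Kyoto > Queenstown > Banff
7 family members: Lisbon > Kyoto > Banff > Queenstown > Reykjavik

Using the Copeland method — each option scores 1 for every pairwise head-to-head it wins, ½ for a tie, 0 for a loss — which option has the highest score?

Lisbon: beats Queenstown, Kyoto, and Banff; loses to Reykjavik → score 3.
Queenstown: beats Banff; ties Reykjavik; loses to Lisbon and Kyoto → score 1.5.
Reykjavik: beats Lisbon, Kyoto, and Banff; ties Queenstown → score 3.5.
Kyoto: beats Queenstown and Banff; loses to Lisbon and Reykjavik → score 2.
Banff: loses to Lisbon, Queenstown, Reykjavik, and Kyoto → score 0.
Reykjavik has the best pairwise record.

Reykjavik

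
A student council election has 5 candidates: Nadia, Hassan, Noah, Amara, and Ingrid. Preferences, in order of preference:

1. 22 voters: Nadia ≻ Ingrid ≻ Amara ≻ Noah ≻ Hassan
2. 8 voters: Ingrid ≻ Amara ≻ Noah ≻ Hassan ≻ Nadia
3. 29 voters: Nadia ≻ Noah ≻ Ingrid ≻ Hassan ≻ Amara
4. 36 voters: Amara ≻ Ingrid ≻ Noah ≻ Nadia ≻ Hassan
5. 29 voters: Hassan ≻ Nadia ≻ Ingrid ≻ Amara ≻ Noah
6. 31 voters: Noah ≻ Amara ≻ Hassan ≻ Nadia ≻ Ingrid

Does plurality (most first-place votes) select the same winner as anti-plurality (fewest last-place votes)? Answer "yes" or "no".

Plurality — first-place votes: Nadia 51, Hassan 29, Noah 31, Amara 36, Ingrid 8. Winner: Nadia.
Anti-plurality — last-place votes: Nadia 8, Hassan 58, Noah 29, Amara 29, Ingrid 31. Winner: Nadia.
The two methods agree.

yes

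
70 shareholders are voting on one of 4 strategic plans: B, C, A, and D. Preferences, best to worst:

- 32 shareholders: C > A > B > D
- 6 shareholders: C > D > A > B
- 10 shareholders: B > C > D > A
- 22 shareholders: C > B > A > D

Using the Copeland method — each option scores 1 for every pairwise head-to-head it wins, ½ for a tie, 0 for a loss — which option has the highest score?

B: beats D; loses to C and A → score 1.
C: beats B, A, and D → score 3.
A: beats B and D; loses to C → score 2.
D: loses to B, C, and A → score 0.
C has the best pairwise record.

C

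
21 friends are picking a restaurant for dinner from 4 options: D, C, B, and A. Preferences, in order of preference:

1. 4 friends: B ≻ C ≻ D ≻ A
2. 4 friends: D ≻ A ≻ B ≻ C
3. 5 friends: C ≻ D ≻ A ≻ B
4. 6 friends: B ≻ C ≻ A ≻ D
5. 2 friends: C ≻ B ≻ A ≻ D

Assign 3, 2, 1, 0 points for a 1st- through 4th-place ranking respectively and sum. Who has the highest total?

D: 4·1 + 4·3 + 5·2 + 6·0 + 2·0 = 26
C: 4·2 + 4·0 + 5·3 + 6·2 + 2·3 = 41
B: 4·3 + 4·1 + 5·0 + 6·3 + 2·2 = 38
A: 4·0 + 4·2 + 5·1 + 6·1 + 2·1 = 21
C has the highest Borda score (41).

C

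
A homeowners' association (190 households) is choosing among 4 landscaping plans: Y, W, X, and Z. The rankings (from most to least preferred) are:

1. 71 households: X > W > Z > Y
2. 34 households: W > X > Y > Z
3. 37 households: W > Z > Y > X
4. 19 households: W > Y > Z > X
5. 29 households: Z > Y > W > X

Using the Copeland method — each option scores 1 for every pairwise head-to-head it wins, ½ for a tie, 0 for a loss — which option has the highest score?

Y: loses to W, X, and Z → score 0.
W: beats Y, X, and Z → score 3.
X: beats Y and Z; loses to W → score 2.
Z: beats Y; loses to W and X → score 1.
W has the best pairwise record.

W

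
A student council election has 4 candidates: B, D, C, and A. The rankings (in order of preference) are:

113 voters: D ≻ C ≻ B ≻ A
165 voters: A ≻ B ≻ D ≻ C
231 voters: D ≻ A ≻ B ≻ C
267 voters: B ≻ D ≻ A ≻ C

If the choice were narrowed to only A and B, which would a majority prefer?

Voters preferring A to B: 396; preferring B to A: 380.
A wins the head-to-head.

A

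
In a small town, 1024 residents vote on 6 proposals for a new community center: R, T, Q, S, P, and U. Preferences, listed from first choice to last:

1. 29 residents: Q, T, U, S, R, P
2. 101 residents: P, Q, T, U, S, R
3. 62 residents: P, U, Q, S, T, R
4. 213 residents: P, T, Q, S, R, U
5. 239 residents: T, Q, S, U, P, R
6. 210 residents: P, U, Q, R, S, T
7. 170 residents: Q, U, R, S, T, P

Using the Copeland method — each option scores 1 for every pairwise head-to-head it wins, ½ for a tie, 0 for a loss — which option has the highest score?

P

R: loses to T, Q, S, P, and U → score 0.
T: beats R, S, and U; loses to Q and P → score 3.
Q: beats R, T, S, and U; loses to P → score 4.
S: beats R; loses to T, Q, P, and U → score 1.
P: beats R, T, Q, S, and U → score 5.
U: beats R and S; loses to T, Q, and P → score 2.
P has the best pairwise record.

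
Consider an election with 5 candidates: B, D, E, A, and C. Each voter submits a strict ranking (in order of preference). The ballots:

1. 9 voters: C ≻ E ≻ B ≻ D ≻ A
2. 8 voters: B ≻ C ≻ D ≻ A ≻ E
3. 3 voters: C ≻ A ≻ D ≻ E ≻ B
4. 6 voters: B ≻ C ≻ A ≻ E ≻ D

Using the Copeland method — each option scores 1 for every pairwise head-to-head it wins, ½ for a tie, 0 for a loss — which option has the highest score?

B: beats D, E, A, and C → score 4.
D: beats A; loses to B, E, and C → score 1.
E: beats D; loses to B, A, and C → score 1.
A: beats E; loses to B, D, and C → score 1.
C: beats D, E, and A; loses to B → score 3.
B has the best pairwise record.

B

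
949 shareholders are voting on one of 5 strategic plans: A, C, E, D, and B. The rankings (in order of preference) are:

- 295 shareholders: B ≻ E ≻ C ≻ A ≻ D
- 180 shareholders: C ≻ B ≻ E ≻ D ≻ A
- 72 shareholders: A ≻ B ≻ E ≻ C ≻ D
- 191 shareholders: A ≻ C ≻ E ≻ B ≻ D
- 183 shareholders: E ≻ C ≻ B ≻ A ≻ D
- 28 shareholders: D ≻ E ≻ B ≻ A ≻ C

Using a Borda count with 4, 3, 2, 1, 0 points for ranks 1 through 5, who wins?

A: 295·1 + 180·0 + 72·4 + 191·4 + 183·1 + 28·1 = 1558
C: 295·2 + 180·4 + 72·1 + 191·3 + 183·3 + 28·0 = 2504
E: 295·3 + 180·2 + 72·2 + 191·2 + 183·4 + 28·3 = 2587
D: 295·0 + 180·1 + 72·0 + 191·0 + 183·0 + 28·4 = 292
B: 295·4 + 180·3 + 72·3 + 191·1 + 183·2 + 28·2 = 2549
E has the highest Borda score (2587).

E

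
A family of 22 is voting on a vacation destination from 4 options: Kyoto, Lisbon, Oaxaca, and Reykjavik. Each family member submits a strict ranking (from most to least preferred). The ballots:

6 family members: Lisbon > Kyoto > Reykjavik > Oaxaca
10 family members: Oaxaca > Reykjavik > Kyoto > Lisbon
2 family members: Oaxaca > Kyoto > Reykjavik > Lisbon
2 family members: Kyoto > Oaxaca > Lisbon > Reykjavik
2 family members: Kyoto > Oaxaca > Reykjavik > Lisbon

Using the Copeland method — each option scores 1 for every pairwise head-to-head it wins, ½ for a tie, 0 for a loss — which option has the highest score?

Kyoto: beats Lisbon and Reykjavik; loses to Oaxaca → score 2.
Lisbon: loses to Kyoto, Oaxaca, and Reykjavik → score 0.
Oaxaca: beats Kyoto, Lisbon, and Reykjavik → score 3.
Reykjavik: beats Lisbon; loses to Kyoto and Oaxaca → score 1.
Oaxaca has the best pairwise record.

Oaxaca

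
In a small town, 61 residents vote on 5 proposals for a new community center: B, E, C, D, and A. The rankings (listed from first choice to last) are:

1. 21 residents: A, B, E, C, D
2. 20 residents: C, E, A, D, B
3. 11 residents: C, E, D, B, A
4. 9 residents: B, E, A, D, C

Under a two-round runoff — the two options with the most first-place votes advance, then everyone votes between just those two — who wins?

Round 1 first-place votes: B 9, E 0, C 31, D 0, A 21.
C and A advance.
Runoff: C is preferred to A by 31 voters; A by 30.
C wins the runoff.

C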